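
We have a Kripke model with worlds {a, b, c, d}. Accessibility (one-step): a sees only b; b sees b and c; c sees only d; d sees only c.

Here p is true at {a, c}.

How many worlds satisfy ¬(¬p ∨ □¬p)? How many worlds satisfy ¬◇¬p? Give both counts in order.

0 and 1

For ¬(¬p ∨ □¬p):
a: ¬p ∨ □¬p is T. ✗
b: ¬p ∨ □¬p is T. ✗
c: ¬p ∨ □¬p is T. ✗
d: ¬p ∨ □¬p is T. ✗
— 0 worlds.
For ¬◇¬p:
a: ◇¬p is T. ✗
b: ◇¬p is T. ✗
c: ◇¬p is T. ✗
d: ◇¬p is F. ✓
— 1 world.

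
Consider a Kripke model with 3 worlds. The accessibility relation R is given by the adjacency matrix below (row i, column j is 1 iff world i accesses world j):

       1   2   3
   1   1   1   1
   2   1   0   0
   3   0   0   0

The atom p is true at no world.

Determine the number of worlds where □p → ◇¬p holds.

2

1: □p is F, ◇¬p is T. ✓
2: □p is F, ◇¬p is T. ✓
3: □p is T, ◇¬p is F. ✗
Satisfying worlds: {1, 2}.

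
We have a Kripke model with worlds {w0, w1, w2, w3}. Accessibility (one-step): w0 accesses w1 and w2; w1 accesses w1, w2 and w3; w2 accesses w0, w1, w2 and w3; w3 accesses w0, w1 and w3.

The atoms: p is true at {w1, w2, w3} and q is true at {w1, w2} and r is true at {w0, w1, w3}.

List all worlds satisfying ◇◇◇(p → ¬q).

w0: successors {w1, w2}; ◇◇(p → ¬q) there: w1:T, w2:T. ✓
w1: successors {w1, w2, w3}; ◇◇(p → ¬q) there: w1:T, w2:T, w3:T. ✓
w2: successors {w0, w1, w2, w3}; ◇◇(p → ¬q) there: w0:T, w1:T, w2:T, w3:T. ✓
w3: successors {w0, w1, w3}; ◇◇(p → ¬q) there: w0:T, w1:T, w3:T. ✓

{w0, w1, w2, w3}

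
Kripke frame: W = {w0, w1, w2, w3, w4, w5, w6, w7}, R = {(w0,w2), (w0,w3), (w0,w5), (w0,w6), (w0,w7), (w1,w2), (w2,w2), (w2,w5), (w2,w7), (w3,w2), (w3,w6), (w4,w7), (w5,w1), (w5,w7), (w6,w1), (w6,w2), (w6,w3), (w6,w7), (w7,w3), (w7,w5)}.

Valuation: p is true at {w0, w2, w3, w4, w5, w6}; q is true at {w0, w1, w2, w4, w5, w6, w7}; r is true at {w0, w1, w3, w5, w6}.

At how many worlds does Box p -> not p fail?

1

w0: Box p is F, not p is F. ✓
w1: Box p is T, not p is T. ✓
w2: Box p is F, not p is F. ✓
w3: Box p is T, not p is F. ✗
w4: Box p is F, not p is F. ✓
w5: Box p is F, not p is F. ✓
w6: Box p is F, not p is F. ✓
w7: Box p is T, not p is T. ✓
Satisfying worlds: {w0, w1, w2, w4, w5, w6, w7}.
So Box p -> not p fails at the other 1 world.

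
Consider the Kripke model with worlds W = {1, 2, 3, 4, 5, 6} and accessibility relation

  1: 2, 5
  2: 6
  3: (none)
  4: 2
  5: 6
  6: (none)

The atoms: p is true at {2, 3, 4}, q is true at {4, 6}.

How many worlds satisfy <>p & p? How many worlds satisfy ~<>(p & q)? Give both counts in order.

For <>p & p:
1: <>p is T, p is F. ✗
2: <>p is F, p is T. ✗
3: <>p is F, p is T. ✗
4: <>p is T, p is T. ✓
5: <>p is F, p is F. ✗
6: <>p is F, p is F. ✗
— 1 world.
For ~<>(p & q):
1: <>(p & q) is F. ✓
2: <>(p & q) is F. ✓
3: <>(p & q) is F. ✓
4: <>(p & q) is F. ✓
5: <>(p & q) is F. ✓
6: <>(p & q) is F. ✓
— 6 worlds.

1 and 6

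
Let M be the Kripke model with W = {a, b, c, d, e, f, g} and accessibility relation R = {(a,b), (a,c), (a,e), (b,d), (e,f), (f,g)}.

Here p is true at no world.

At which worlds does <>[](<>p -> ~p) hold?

{a, b, e, f}

a: successors {b, c, e}; [](<>p -> ~p) there: b:T, c:T, e:T. ✓
b: successors {d}; [](<>p -> ~p) there: d:T. ✓
c: no successors, so <>[](<>p -> ~p) fails. ✗
d: no successors, so <>[](<>p -> ~p) fails. ✗
e: successors {f}; [](<>p -> ~p) there: f:T. ✓
f: successors {g}; [](<>p -> ~p) there: g:T. ✓
g: no successors, so <>[](<>p -> ~p) fails. ✗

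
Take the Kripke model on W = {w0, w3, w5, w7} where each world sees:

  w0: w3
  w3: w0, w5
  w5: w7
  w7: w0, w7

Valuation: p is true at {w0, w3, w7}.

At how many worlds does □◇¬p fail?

w0: successors {w3}; ◇¬p there: w3:T. ✓
w3: successors {w0, w5}; ◇¬p there: w0:F, w5:F. ✗
w5: successors {w7}; ◇¬p there: w7:F. ✗
w7: successors {w0, w7}; ◇¬p there: w0:F, w7:F. ✗
Satisfying worlds: {w0}.
So □◇¬p fails at the other 3 worlds.

3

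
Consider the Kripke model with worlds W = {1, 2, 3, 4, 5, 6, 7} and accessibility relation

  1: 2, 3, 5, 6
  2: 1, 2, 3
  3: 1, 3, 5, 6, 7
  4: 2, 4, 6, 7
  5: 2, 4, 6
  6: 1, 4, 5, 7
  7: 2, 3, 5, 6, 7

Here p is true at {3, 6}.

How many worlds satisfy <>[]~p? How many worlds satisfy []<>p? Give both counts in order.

For <>[]~p:
1: successors {2, 3, 5, 6}; []~p there: 2:F, 3:F, 5:F, 6:T. ✓
2: successors {1, 2, 3}; []~p there: 1:F, 2:F, 3:F. ✗
3: successors {1, 3, 5, 6, 7}; []~p there: 1:F, 3:F, 5:F, 6:T, 7:F. ✓
4: successors {2, 4, 6, 7}; []~p there: 2:F, 4:F, 6:T, 7:F. ✓
5: successors {2, 4, 6}; []~p there: 2:F, 4:F, 6:T. ✓
6: successors {1, 4, 5, 7}; []~p there: 1:F, 4:F, 5:F, 7:F. ✗
7: successors {2, 3, 5, 6, 7}; []~p there: 2:F, 3:F, 5:F, 6:T, 7:F. ✓
— 5 worlds.
For []<>p:
1: successors {2, 3, 5, 6}; <>p there: 2:T, 3:T, 5:T, 6:F. ✗
2: successors {1, 2, 3}; <>p there: 1:T, 2:T, 3:T. ✓
3: successors {1, 3, 5, 6, 7}; <>p there: 1:T, 3:T, 5:T, 6:F, 7:T. ✗
4: successors {2, 4, 6, 7}; <>p there: 2:T, 4:T, 6:F, 7:T. ✗
5: successors {2, 4, 6}; <>p there: 2:T, 4:T, 6:F. ✗
6: successors {1, 4, 5, 7}; <>p there: 1:T, 4:T, 5:T, 7:T. ✓
7: successors {2, 3, 5, 6, 7}; <>p there: 2:T, 3:T, 5:T, 6:F, 7:T. ✗
— 2 worlds.

5 and 2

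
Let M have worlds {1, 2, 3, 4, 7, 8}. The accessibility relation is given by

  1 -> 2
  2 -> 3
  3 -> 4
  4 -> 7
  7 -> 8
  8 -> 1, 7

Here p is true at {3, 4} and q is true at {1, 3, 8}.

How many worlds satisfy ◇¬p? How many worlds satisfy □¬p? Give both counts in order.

For ◇¬p:
1: successors {2}; ¬p there: 2:T. ✓
2: successors {3}; ¬p there: 3:F. ✗
3: successors {4}; ¬p there: 4:F. ✗
4: successors {7}; ¬p there: 7:T. ✓
7: successors {8}; ¬p there: 8:T. ✓
8: successors {1, 7}; ¬p there: 1:T, 7:T. ✓
— 4 worlds.
For □¬p:
1: successors {2}; ¬p there: 2:T. ✓
2: successors {3}; ¬p there: 3:F. ✗
3: successors {4}; ¬p there: 4:F. ✗
4: successors {7}; ¬p there: 7:T. ✓
7: successors {8}; ¬p there: 8:T. ✓
8: successors {1, 7}; ¬p there: 1:T, 7:T. ✓
— 4 worlds.

4 and 4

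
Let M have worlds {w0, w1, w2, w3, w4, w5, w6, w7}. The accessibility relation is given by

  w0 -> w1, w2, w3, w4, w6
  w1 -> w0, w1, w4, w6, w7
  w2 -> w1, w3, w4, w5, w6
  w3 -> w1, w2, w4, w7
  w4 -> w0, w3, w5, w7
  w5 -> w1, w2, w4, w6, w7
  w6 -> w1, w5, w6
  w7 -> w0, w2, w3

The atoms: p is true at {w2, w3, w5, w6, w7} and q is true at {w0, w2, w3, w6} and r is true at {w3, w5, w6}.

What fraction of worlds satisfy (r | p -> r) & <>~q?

w0: r | p -> r is T, <>~q is T. ✓
w1: r | p -> r is T, <>~q is T. ✓
w2: r | p -> r is F, <>~q is T. ✗
w3: r | p -> r is T, <>~q is T. ✓
w4: r | p -> r is T, <>~q is T. ✓
w5: r | p -> r is T, <>~q is T. ✓
w6: r | p -> r is T, <>~q is T. ✓
w7: r | p -> r is F, <>~q is F. ✗
That's 6 of 8 worlds, so 6/8 = 3/4.

3/4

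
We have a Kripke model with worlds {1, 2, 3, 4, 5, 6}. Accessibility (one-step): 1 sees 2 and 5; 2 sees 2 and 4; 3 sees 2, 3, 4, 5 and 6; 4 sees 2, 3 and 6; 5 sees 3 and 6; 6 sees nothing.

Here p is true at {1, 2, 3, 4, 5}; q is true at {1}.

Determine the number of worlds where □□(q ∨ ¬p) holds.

1: successors {2, 5}; □(q ∨ ¬p) there: 2:F, 5:F. ✗
2: successors {2, 4}; □(q ∨ ¬p) there: 2:F, 4:F. ✗
3: successors {2, 3, 4, 5, 6}; □(q ∨ ¬p) there: 2:F, 3:F, 4:F, 5:F, 6:T. ✗
4: successors {2, 3, 6}; □(q ∨ ¬p) there: 2:F, 3:F, 6:T. ✗
5: successors {3, 6}; □(q ∨ ¬p) there: 3:F, 6:T. ✗
6: no successors, so □□(q ∨ ¬p) holds vacuously. ✓
Satisfying worlds: {6}.

1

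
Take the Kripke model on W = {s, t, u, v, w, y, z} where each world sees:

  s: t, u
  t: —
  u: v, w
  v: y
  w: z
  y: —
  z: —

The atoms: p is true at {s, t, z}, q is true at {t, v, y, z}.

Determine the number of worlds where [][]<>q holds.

s: successors {t, u}; []<>q there: t:T, u:T. ✓
t: no successors, so [][]<>q holds vacuously. ✓
u: successors {v, w}; []<>q there: v:F, w:F. ✗
v: successors {y}; []<>q there: y:T. ✓
w: successors {z}; []<>q there: z:T. ✓
y: no successors, so [][]<>q holds vacuously. ✓
z: no successors, so [][]<>q holds vacuously. ✓
Satisfying worlds: {s, t, v, w, y, z}.

6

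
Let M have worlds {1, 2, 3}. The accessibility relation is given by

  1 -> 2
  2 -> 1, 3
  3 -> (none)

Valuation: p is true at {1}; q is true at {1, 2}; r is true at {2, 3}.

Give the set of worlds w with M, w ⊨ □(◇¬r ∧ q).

{1, 3}

1: successors {2}; ◇¬r ∧ q there: 2:T. ✓
2: successors {1, 3}; ◇¬r ∧ q there: 1:F, 3:F. ✗
3: no successors, so □(◇¬r ∧ q) holds vacuously. ✓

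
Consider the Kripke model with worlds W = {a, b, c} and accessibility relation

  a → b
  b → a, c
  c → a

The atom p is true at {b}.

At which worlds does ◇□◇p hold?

a: successors {b}; □◇p there: b:F. ✗
b: successors {a, c}; □◇p there: a:F, c:T. ✓
c: successors {a}; □◇p there: a:F. ✗

{b}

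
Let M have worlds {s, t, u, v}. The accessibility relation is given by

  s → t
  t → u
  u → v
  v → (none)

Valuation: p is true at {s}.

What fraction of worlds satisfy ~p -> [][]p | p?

3/4

s: ~p is F, [][]p | p is T. ✓
t: ~p is T, [][]p | p is F. ✗
u: ~p is T, [][]p | p is T. ✓
v: ~p is T, [][]p | p is T. ✓
That's 3 of 4 worlds, so 3/4.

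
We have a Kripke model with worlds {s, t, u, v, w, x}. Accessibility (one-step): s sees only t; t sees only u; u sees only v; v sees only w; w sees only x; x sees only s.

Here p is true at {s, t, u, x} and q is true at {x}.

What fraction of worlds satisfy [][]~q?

5/6

s: successors {t}; []~q there: t:T. ✓
t: successors {u}; []~q there: u:T. ✓
u: successors {v}; []~q there: v:T. ✓
v: successors {w}; []~q there: w:F. ✗
w: successors {x}; []~q there: x:T. ✓
x: successors {s}; []~q there: s:T. ✓
That's 5 of 6 worlds, so 5/6.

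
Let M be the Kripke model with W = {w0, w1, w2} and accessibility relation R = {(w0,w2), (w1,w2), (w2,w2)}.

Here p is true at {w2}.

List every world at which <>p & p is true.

w0: <>p is T, p is F. ✗
w1: <>p is T, p is F. ✗
w2: <>p is T, p is T. ✓

{w2}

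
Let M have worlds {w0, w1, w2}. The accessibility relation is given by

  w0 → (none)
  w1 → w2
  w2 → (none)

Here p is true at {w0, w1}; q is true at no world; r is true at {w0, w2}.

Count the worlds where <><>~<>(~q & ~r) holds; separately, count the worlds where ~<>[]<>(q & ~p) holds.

For <><>~<>(~q & ~r):
w0: no successors, so <><>~<>(~q & ~r) fails. ✗
w1: successors {w2}; <>~<>(~q & ~r) there: w2:F. ✗
w2: no successors, so <><>~<>(~q & ~r) fails. ✗
— 0 worlds.
For ~<>[]<>(q & ~p):
w0: <>[]<>(q & ~p) is F. ✓
w1: <>[]<>(q & ~p) is T. ✗
w2: <>[]<>(q & ~p) is F. ✓
— 2 worlds.

0 and 2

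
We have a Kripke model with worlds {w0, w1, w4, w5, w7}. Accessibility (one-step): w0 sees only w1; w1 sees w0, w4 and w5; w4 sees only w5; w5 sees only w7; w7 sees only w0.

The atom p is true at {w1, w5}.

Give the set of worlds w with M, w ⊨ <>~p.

w0: successors {w1}; ~p there: w1:F. ✗
w1: successors {w0, w4, w5}; ~p there: w0:T, w4:T, w5:F. ✓
w4: successors {w5}; ~p there: w5:F. ✗
w5: successors {w7}; ~p there: w7:T. ✓
w7: successors {w0}; ~p there: w0:T. ✓

{w1, w5, w7}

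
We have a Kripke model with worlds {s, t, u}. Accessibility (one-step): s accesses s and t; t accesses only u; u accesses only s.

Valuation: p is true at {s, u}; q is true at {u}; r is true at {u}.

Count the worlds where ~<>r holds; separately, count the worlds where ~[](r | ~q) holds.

2 and 0

For ~<>r:
s: <>r is F. ✓
t: <>r is T. ✗
u: <>r is F. ✓
— 2 worlds.
For ~[](r | ~q):
s: [](r | ~q) is T. ✗
t: [](r | ~q) is T. ✗
u: [](r | ~q) is T. ✗
— 0 worlds.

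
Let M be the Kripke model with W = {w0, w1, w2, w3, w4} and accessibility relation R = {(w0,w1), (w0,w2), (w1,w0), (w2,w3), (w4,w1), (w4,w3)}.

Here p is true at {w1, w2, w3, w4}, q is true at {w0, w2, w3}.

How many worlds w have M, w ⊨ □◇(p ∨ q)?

3

w0: successors {w1, w2}; ◇(p ∨ q) there: w1:T, w2:T. ✓
w1: successors {w0}; ◇(p ∨ q) there: w0:T. ✓
w2: successors {w3}; ◇(p ∨ q) there: w3:F. ✗
w3: no successors, so □◇(p ∨ q) holds vacuously. ✓
w4: successors {w1, w3}; ◇(p ∨ q) there: w1:T, w3:F. ✗
Satisfying worlds: {w0, w1, w3}.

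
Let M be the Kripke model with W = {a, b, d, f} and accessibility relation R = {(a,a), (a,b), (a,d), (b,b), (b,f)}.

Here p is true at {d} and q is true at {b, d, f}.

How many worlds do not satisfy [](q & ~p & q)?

1

a: successors {a, b, d}; q & ~p & q there: a:F, b:T, d:F. ✗
b: successors {b, f}; q & ~p & q there: b:T, f:T. ✓
d: no successors, so [](q & ~p & q) holds vacuously. ✓
f: no successors, so [](q & ~p & q) holds vacuously. ✓
Satisfying worlds: {b, d, f}.
So [](q & ~p & q) fails at the other 1 world.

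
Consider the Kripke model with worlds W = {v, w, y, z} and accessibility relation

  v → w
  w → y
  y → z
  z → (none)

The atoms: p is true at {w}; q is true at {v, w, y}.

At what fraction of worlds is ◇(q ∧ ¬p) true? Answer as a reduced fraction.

1/4

v: successors {w}; q ∧ ¬p there: w:F. ✗
w: successors {y}; q ∧ ¬p there: y:T. ✓
y: successors {z}; q ∧ ¬p there: z:F. ✗
z: no successors, so ◇(q ∧ ¬p) fails. ✗
That's 1 of 4 worlds, so 1/4.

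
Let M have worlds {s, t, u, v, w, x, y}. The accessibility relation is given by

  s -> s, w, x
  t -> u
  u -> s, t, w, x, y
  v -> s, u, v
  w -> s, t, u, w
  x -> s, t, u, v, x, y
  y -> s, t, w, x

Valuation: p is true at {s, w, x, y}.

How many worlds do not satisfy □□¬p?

7

s: successors {s, w, x}; □¬p there: s:F, w:F, x:F. ✗
t: successors {u}; □¬p there: u:F. ✗
u: successors {s, t, w, x, y}; □¬p there: s:F, t:T, w:F, x:F, y:F. ✗
v: successors {s, u, v}; □¬p there: s:F, u:F, v:F. ✗
w: successors {s, t, u, w}; □¬p there: s:F, t:T, u:F, w:F. ✗
x: successors {s, t, u, v, x, y}; □¬p there: s:F, t:T, u:F, v:F, x:F, y:F. ✗
y: successors {s, t, w, x}; □¬p there: s:F, t:T, w:F, x:F. ✗
Satisfying worlds: ∅.
So □□¬p fails at the other 7 worlds.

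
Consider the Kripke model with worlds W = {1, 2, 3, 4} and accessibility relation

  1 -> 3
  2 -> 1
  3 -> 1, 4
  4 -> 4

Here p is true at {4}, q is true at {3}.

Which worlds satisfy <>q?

{1}

1: successors {3}; q there: 3:T. ✓
2: successors {1}; q there: 1:F. ✗
3: successors {1, 4}; q there: 1:F, 4:F. ✗
4: successors {4}; q there: 4:F. ✗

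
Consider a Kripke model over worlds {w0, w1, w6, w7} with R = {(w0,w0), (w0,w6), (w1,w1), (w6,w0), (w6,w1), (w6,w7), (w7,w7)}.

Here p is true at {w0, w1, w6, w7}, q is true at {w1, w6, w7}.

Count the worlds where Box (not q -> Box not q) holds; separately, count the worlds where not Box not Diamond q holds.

2 and 4

For Box (not q -> Box not q):
w0: successors {w0, w6}; not q -> Box not q there: w0:F, w6:T. ✗
w1: successors {w1}; not q -> Box not q there: w1:T. ✓
w6: successors {w0, w1, w7}; not q -> Box not q there: w0:F, w1:T, w7:T. ✗
w7: successors {w7}; not q -> Box not q there: w7:T. ✓
— 2 worlds.
For not Box not Diamond q:
w0: Box not Diamond q is F. ✓
w1: Box not Diamond q is F. ✓
w6: Box not Diamond q is F. ✓
w7: Box not Diamond q is F. ✓
— 4 worlds.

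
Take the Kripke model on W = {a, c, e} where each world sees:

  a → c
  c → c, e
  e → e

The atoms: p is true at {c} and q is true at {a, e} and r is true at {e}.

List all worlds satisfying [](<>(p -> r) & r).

a: successors {c}; <>(p -> r) & r there: c:F. ✗
c: successors {c, e}; <>(p -> r) & r there: c:F, e:T. ✗
e: successors {e}; <>(p -> r) & r there: e:T. ✓

{e}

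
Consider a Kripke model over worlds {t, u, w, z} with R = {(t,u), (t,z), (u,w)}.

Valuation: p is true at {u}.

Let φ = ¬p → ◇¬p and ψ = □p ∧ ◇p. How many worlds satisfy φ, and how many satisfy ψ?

2 and 0

For ¬p → ◇¬p:
t: ¬p is T, ◇¬p is T. ✓
u: ¬p is F, ◇¬p is T. ✓
w: ¬p is T, ◇¬p is F. ✗
z: ¬p is T, ◇¬p is F. ✗
— 2 worlds.
For □p ∧ ◇p:
t: □p is F, ◇p is T. ✗
u: □p is F, ◇p is F. ✗
w: □p is T, ◇p is F. ✗
z: □p is T, ◇p is F. ✗
— 0 worlds.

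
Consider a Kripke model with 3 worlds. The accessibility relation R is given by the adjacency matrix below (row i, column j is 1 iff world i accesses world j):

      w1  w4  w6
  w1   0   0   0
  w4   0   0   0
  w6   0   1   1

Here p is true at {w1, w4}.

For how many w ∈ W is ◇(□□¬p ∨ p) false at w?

w1: no successors, so ◇(□□¬p ∨ p) fails. ✗
w4: no successors, so ◇(□□¬p ∨ p) fails. ✗
w6: successors {w4, w6}; □□¬p ∨ p there: w4:T, w6:F. ✓
Satisfying worlds: {w6}.
So ◇(□□¬p ∨ p) fails at the other 2 worlds.

2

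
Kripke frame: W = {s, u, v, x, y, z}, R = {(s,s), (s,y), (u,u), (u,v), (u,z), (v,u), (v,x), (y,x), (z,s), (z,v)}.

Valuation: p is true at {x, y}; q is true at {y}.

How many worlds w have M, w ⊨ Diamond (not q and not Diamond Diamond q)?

s: successors {s, y}; not q and not Diamond Diamond q there: s:F, y:F. ✗
u: successors {u, v, z}; not q and not Diamond Diamond q there: u:T, v:T, z:F. ✓
v: successors {u, x}; not q and not Diamond Diamond q there: u:T, x:T. ✓
x: no successors, so Diamond (not q and not Diamond Diamond q) fails. ✗
y: successors {x}; not q and not Diamond Diamond q there: x:T. ✓
z: successors {s, v}; not q and not Diamond Diamond q there: s:F, v:T. ✓
Satisfying worlds: {u, v, y, z}.

4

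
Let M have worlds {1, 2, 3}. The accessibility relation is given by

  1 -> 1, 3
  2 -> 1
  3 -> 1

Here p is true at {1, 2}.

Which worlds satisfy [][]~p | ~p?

{3}

1: [][]~p is F, ~p is F. ✗
2: [][]~p is F, ~p is F. ✗
3: [][]~p is F, ~p is T. ✓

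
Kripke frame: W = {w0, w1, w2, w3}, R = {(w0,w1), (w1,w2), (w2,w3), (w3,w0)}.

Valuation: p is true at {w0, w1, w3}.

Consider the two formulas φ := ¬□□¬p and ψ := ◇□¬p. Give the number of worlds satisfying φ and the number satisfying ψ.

3 and 1

For ¬□□¬p:
w0: □□¬p is T. ✗
w1: □□¬p is F. ✓
w2: □□¬p is F. ✓
w3: □□¬p is F. ✓
— 3 worlds.
For ◇□¬p:
w0: successors {w1}; □¬p there: w1:T. ✓
w1: successors {w2}; □¬p there: w2:F. ✗
w2: successors {w3}; □¬p there: w3:F. ✗
w3: successors {w0}; □¬p there: w0:F. ✗
— 1 world.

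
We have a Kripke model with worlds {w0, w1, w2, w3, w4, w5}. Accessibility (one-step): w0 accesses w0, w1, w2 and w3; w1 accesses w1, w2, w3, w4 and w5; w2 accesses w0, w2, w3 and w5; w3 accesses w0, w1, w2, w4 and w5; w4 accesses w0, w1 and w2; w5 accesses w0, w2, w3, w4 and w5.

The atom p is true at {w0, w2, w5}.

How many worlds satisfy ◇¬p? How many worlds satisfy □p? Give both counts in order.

6 and 0

For ◇¬p:
w0: successors {w0, w1, w2, w3}; ¬p there: w0:F, w1:T, w2:F, w3:T. ✓
w1: successors {w1, w2, w3, w4, w5}; ¬p there: w1:T, w2:F, w3:T, w4:T, w5:F. ✓
w2: successors {w0, w2, w3, w5}; ¬p there: w0:F, w2:F, w3:T, w5:F. ✓
w3: successors {w0, w1, w2, w4, w5}; ¬p there: w0:F, w1:T, w2:F, w4:T, w5:F. ✓
w4: successors {w0, w1, w2}; ¬p there: w0:F, w1:T, w2:F. ✓
w5: successors {w0, w2, w3, w4, w5}; ¬p there: w0:F, w2:F, w3:T, w4:T, w5:F. ✓
— 6 worlds.
For □p:
w0: successors {w0, w1, w2, w3}; p there: w0:T, w1:F, w2:T, w3:F. ✗
w1: successors {w1, w2, w3, w4, w5}; p there: w1:F, w2:T, w3:F, w4:F, w5:T. ✗
w2: successors {w0, w2, w3, w5}; p there: w0:T, w2:T, w3:F, w5:T. ✗
w3: successors {w0, w1, w2, w4, w5}; p there: w0:T, w1:F, w2:T, w4:F, w5:T. ✗
w4: successors {w0, w1, w2}; p there: w0:T, w1:F, w2:T. ✗
w5: successors {w0, w2, w3, w4, w5}; p there: w0:T, w2:T, w3:F, w4:F, w5:T. ✗
— 0 worlds.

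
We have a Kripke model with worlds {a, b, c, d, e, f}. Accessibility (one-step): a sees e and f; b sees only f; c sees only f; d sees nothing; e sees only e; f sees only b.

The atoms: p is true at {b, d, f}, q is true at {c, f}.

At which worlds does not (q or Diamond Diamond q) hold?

a: q or Diamond Diamond q is F. ✓
b: q or Diamond Diamond q is F. ✓
c: q or Diamond Diamond q is T. ✗
d: q or Diamond Diamond q is F. ✓
e: q or Diamond Diamond q is F. ✓
f: q or Diamond Diamond q is T. ✗

{a, b, d, e}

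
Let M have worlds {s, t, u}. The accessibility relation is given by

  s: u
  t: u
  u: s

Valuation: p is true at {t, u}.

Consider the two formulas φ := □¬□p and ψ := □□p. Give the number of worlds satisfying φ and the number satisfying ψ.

For □¬□p:
s: successors {u}; ¬□p there: u:T. ✓
t: successors {u}; ¬□p there: u:T. ✓
u: successors {s}; ¬□p there: s:F. ✗
— 2 worlds.
For □□p:
s: successors {u}; □p there: u:F. ✗
t: successors {u}; □p there: u:F. ✗
u: successors {s}; □p there: s:T. ✓
— 1 world.

2 and 1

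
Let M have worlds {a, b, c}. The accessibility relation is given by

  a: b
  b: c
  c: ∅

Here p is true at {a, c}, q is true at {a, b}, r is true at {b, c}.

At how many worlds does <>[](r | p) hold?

2

a: successors {b}; [](r | p) there: b:T. ✓
b: successors {c}; [](r | p) there: c:T. ✓
c: no successors, so <>[](r | p) fails. ✗
Satisfying worlds: {a, b}.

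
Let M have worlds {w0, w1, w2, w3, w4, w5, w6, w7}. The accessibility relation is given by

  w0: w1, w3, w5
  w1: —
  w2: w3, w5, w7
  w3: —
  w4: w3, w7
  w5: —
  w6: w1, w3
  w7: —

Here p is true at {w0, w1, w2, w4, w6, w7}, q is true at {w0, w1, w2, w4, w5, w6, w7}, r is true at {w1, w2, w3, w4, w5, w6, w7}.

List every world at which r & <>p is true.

w0: r is F, <>p is T. ✗
w1: r is T, <>p is F. ✗
w2: r is T, <>p is T. ✓
w3: r is T, <>p is F. ✗
w4: r is T, <>p is T. ✓
w5: r is T, <>p is F. ✗
w6: r is T, <>p is T. ✓
w7: r is T, <>p is F. ✗

{w2, w4, w6}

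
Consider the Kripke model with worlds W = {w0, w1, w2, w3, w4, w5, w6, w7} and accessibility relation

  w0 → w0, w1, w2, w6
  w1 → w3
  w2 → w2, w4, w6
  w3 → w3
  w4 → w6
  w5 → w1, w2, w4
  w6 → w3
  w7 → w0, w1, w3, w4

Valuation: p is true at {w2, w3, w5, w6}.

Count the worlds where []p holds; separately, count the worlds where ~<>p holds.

4 and 0

For []p:
w0: successors {w0, w1, w2, w6}; p there: w0:F, w1:F, w2:T, w6:T. ✗
w1: successors {w3}; p there: w3:T. ✓
w2: successors {w2, w4, w6}; p there: w2:T, w4:F, w6:T. ✗
w3: successors {w3}; p there: w3:T. ✓
w4: successors {w6}; p there: w6:T. ✓
w5: successors {w1, w2, w4}; p there: w1:F, w2:T, w4:F. ✗
w6: successors {w3}; p there: w3:T. ✓
w7: successors {w0, w1, w3, w4}; p there: w0:F, w1:F, w3:T, w4:F. ✗
— 4 worlds.
For ~<>p:
w0: <>p is T. ✗
w1: <>p is T. ✗
w2: <>p is T. ✗
w3: <>p is T. ✗
w4: <>p is T. ✗
w5: <>p is T. ✗
w6: <>p is T. ✗
w7: <>p is T. ✗
— 0 worlds.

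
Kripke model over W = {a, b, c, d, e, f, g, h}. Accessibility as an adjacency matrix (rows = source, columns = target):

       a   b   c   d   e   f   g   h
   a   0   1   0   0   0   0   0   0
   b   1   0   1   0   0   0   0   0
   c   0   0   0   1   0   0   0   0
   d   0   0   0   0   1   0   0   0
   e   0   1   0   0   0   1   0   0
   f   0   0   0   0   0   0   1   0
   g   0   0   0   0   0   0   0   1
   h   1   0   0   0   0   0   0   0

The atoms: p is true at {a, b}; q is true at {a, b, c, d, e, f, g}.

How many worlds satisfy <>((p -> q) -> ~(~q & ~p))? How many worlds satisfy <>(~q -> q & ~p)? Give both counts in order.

7 and 7

For <>((p -> q) -> ~(~q & ~p)):
a: successors {b}; (p -> q) -> ~(~q & ~p) there: b:T. ✓
b: successors {a, c}; (p -> q) -> ~(~q & ~p) there: a:T, c:T. ✓
c: successors {d}; (p -> q) -> ~(~q & ~p) there: d:T. ✓
d: successors {e}; (p -> q) -> ~(~q & ~p) there: e:T. ✓
e: successors {b, f}; (p -> q) -> ~(~q & ~p) there: b:T, f:T. ✓
f: successors {g}; (p -> q) -> ~(~q & ~p) there: g:T. ✓
g: successors {h}; (p -> q) -> ~(~q & ~p) there: h:F. ✗
h: successors {a}; (p -> q) -> ~(~q & ~p) there: a:T. ✓
— 7 worlds.
For <>(~q -> q & ~p):
a: successors {b}; ~q -> q & ~p there: b:T. ✓
b: successors {a, c}; ~q -> q & ~p there: a:T, c:T. ✓
c: successors {d}; ~q -> q & ~p there: d:T. ✓
d: successors {e}; ~q -> q & ~p there: e:T. ✓
e: successors {b, f}; ~q -> q & ~p there: b:T, f:T. ✓
f: successors {g}; ~q -> q & ~p there: g:T. ✓
g: successors {h}; ~q -> q & ~p there: h:F. ✗
h: successors {a}; ~q -> q & ~p there: a:T. ✓
— 7 worlds.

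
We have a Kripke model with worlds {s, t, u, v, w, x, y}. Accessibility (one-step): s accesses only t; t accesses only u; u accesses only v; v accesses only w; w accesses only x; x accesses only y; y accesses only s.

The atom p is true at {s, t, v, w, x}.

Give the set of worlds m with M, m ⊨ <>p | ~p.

{s, u, v, w, y}

s: <>p is T, ~p is F. ✓
t: <>p is F, ~p is F. ✗
u: <>p is T, ~p is T. ✓
v: <>p is T, ~p is F. ✓
w: <>p is T, ~p is F. ✓
x: <>p is F, ~p is F. ✗
y: <>p is T, ~p is T. ✓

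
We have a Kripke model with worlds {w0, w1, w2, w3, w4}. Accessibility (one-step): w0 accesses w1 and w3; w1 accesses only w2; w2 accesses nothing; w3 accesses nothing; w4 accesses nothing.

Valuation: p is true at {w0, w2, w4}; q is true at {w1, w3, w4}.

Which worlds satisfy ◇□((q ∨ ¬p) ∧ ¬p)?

w0: successors {w1, w3}; □((q ∨ ¬p) ∧ ¬p) there: w1:F, w3:T. ✓
w1: successors {w2}; □((q ∨ ¬p) ∧ ¬p) there: w2:T. ✓
w2: no successors, so ◇□((q ∨ ¬p) ∧ ¬p) fails. ✗
w3: no successors, so ◇□((q ∨ ¬p) ∧ ¬p) fails. ✗
w4: no successors, so ◇□((q ∨ ¬p) ∧ ¬p) fails. ✗

{w0, w1}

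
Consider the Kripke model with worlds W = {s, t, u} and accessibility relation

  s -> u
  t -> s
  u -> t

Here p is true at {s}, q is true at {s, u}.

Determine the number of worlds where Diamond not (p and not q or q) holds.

1

s: successors {u}; not (p and not q or q) there: u:F. ✗
t: successors {s}; not (p and not q or q) there: s:F. ✗
u: successors {t}; not (p and not q or q) there: t:T. ✓
Satisfying worlds: {u}.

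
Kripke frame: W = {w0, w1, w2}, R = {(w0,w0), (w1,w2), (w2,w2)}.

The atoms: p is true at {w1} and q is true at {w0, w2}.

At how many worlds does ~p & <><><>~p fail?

1

w0: ~p is T, <><><>~p is T. ✓
w1: ~p is F, <><><>~p is T. ✗
w2: ~p is T, <><><>~p is T. ✓
Satisfying worlds: {w0, w2}.
So ~p & <><><>~p fails at the other 1 world.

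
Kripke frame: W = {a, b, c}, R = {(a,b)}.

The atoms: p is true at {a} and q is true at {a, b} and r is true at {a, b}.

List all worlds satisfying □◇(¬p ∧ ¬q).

{b, c}

a: successors {b}; ◇(¬p ∧ ¬q) there: b:F. ✗
b: no successors, so □◇(¬p ∧ ¬q) holds vacuously. ✓
c: no successors, so □◇(¬p ∧ ¬q) holds vacuously. ✓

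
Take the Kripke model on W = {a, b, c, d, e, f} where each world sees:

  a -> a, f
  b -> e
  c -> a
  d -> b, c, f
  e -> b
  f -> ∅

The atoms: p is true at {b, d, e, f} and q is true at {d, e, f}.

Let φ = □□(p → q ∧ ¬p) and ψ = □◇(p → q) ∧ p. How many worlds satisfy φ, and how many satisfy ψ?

1 and 2

For □□(p → q ∧ ¬p):
a: successors {a, f}; □(p → q ∧ ¬p) there: a:F, f:T. ✗
b: successors {e}; □(p → q ∧ ¬p) there: e:F. ✗
c: successors {a}; □(p → q ∧ ¬p) there: a:F. ✗
d: successors {b, c, f}; □(p → q ∧ ¬p) there: b:F, c:T, f:T. ✗
e: successors {b}; □(p → q ∧ ¬p) there: b:F. ✗
f: no successors, so □□(p → q ∧ ¬p) holds vacuously. ✓
— 1 world.
For □◇(p → q) ∧ p:
a: □◇(p → q) is F, p is F. ✗
b: □◇(p → q) is F, p is T. ✗
c: □◇(p → q) is T, p is F. ✗
d: □◇(p → q) is F, p is T. ✗
e: □◇(p → q) is T, p is T. ✓
f: □◇(p → q) is T, p is T. ✓
— 2 worlds.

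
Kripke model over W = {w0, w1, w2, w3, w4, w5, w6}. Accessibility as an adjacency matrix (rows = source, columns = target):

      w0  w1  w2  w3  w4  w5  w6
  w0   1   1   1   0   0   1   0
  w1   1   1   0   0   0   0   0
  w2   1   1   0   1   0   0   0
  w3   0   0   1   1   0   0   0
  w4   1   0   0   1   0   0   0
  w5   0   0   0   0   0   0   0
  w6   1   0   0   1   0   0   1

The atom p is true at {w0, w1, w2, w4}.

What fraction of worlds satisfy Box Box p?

1/7

w0: successors {w0, w1, w2, w5}; Box p there: w0:F, w1:T, w2:F, w5:T. ✗
w1: successors {w0, w1}; Box p there: w0:F, w1:T. ✗
w2: successors {w0, w1, w3}; Box p there: w0:F, w1:T, w3:F. ✗
w3: successors {w2, w3}; Box p there: w2:F, w3:F. ✗
w4: successors {w0, w3}; Box p there: w0:F, w3:F. ✗
w5: no successors, so Box Box p holds vacuously. ✓
w6: successors {w0, w3, w6}; Box p there: w0:F, w3:F, w6:F. ✗
That's 1 of 7 worlds, so 1/7.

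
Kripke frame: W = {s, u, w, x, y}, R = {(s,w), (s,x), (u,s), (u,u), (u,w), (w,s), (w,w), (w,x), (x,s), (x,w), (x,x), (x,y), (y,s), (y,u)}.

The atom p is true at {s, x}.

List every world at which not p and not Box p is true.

s: not p is F, not Box p is T. ✗
u: not p is T, not Box p is T. ✓
w: not p is T, not Box p is T. ✓
x: not p is F, not Box p is T. ✗
y: not p is T, not Box p is T. ✓

{u, w, y}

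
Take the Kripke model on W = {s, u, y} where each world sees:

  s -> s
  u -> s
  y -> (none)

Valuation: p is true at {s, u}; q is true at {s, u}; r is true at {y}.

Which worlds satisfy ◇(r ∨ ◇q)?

{s, u}

s: successors {s}; r ∨ ◇q there: s:T. ✓
u: successors {s}; r ∨ ◇q there: s:T. ✓
y: no successors, so ◇(r ∨ ◇q) fails. ✗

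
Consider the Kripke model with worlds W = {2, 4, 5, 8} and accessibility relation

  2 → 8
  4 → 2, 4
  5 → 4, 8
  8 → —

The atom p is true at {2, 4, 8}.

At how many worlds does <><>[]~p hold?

1

2: successors {8}; <>[]~p there: 8:F. ✗
4: successors {2, 4}; <>[]~p there: 2:T, 4:F. ✓
5: successors {4, 8}; <>[]~p there: 4:F, 8:F. ✗
8: no successors, so <><>[]~p fails. ✗
Satisfying worlds: {4}.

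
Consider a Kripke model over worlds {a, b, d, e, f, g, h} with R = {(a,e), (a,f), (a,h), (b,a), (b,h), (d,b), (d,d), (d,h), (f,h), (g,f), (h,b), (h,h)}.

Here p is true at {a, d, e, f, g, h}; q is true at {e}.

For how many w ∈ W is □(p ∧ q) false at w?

6

a: successors {e, f, h}; p ∧ q there: e:T, f:F, h:F. ✗
b: successors {a, h}; p ∧ q there: a:F, h:F. ✗
d: successors {b, d, h}; p ∧ q there: b:F, d:F, h:F. ✗
e: no successors, so □(p ∧ q) holds vacuously. ✓
f: successors {h}; p ∧ q there: h:F. ✗
g: successors {f}; p ∧ q there: f:F. ✗
h: successors {b, h}; p ∧ q there: b:F, h:F. ✗
Satisfying worlds: {e}.
So □(p ∧ q) fails at the other 6 worlds.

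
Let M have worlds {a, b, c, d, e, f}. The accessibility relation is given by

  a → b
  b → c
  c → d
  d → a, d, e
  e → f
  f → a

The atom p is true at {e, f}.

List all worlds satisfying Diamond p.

a: successors {b}; p there: b:F. ✗
b: successors {c}; p there: c:F. ✗
c: successors {d}; p there: d:F. ✗
d: successors {a, d, e}; p there: a:F, d:F, e:T. ✓
e: successors {f}; p there: f:T. ✓
f: successors {a}; p there: a:F. ✗

{d, e}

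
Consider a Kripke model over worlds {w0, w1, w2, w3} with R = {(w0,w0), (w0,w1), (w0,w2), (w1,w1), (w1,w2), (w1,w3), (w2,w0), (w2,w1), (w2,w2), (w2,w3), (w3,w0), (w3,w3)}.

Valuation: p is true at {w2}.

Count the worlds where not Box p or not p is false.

w0: not Box p is T, not p is T. ✓
w1: not Box p is T, not p is T. ✓
w2: not Box p is T, not p is F. ✓
w3: not Box p is T, not p is T. ✓
Satisfying worlds: {w0, w1, w2, w3}.
So not Box p or not p fails at the other 0 worlds.

0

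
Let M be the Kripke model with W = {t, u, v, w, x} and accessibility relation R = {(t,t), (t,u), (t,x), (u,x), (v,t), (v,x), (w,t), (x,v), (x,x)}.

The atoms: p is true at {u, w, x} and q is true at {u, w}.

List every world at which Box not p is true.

{w}

t: successors {t, u, x}; not p there: t:T, u:F, x:F. ✗
u: successors {x}; not p there: x:F. ✗
v: successors {t, x}; not p there: t:T, x:F. ✗
w: successors {t}; not p there: t:T. ✓
x: successors {v, x}; not p there: v:T, x:F. ✗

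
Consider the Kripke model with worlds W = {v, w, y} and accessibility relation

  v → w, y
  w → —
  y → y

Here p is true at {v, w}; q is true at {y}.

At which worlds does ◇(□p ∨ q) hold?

{v, y}

v: successors {w, y}; □p ∨ q there: w:T, y:T. ✓
w: no successors, so ◇(□p ∨ q) fails. ✗
y: successors {y}; □p ∨ q there: y:T. ✓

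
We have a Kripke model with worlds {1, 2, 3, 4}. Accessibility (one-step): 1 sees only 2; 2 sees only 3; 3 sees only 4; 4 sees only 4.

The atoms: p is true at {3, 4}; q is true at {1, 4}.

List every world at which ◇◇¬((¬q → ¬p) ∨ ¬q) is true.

1: successors {2}; ◇¬((¬q → ¬p) ∨ ¬q) there: 2:F. ✗
2: successors {3}; ◇¬((¬q → ¬p) ∨ ¬q) there: 3:F. ✗
3: successors {4}; ◇¬((¬q → ¬p) ∨ ¬q) there: 4:F. ✗
4: successors {4}; ◇¬((¬q → ¬p) ∨ ¬q) there: 4:F. ✗

∅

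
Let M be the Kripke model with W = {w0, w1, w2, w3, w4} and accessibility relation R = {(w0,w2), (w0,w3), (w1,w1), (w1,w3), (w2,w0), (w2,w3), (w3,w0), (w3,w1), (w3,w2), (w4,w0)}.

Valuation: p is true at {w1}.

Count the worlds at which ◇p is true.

2

w0: successors {w2, w3}; p there: w2:F, w3:F. ✗
w1: successors {w1, w3}; p there: w1:T, w3:F. ✓
w2: successors {w0, w3}; p there: w0:F, w3:F. ✗
w3: successors {w0, w1, w2}; p there: w0:F, w1:T, w2:F. ✓
w4: successors {w0}; p there: w0:F. ✗
Satisfying worlds: {w1, w3}.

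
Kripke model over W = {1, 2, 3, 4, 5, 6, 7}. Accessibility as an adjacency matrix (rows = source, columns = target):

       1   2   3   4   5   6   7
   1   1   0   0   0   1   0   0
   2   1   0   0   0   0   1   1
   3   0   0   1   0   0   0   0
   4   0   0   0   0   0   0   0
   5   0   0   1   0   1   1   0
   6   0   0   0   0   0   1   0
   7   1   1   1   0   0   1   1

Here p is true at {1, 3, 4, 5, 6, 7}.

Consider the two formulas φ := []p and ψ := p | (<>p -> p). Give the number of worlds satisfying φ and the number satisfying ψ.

6 and 6

For []p:
1: successors {1, 5}; p there: 1:T, 5:T. ✓
2: successors {1, 6, 7}; p there: 1:T, 6:T, 7:T. ✓
3: successors {3}; p there: 3:T. ✓
4: no successors, so []p holds vacuously. ✓
5: successors {3, 5, 6}; p there: 3:T, 5:T, 6:T. ✓
6: successors {6}; p there: 6:T. ✓
7: successors {1, 2, 3, 6, 7}; p there: 1:T, 2:F, 3:T, 6:T, 7:T. ✗
— 6 worlds.
For p | (<>p -> p):
1: p is T, <>p -> p is T. ✓
2: p is F, <>p -> p is F. ✗
3: p is T, <>p -> p is T. ✓
4: p is T, <>p -> p is T. ✓
5: p is T, <>p -> p is T. ✓
6: p is T, <>p -> p is T. ✓
7: p is T, <>p -> p is T. ✓
— 6 worlds.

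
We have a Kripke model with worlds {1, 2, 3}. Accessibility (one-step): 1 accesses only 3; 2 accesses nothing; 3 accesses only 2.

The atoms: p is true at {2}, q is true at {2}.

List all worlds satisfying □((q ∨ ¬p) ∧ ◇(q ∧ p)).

1: successors {3}; (q ∨ ¬p) ∧ ◇(q ∧ p) there: 3:T. ✓
2: no successors, so □((q ∨ ¬p) ∧ ◇(q ∧ p)) holds vacuously. ✓
3: successors {2}; (q ∨ ¬p) ∧ ◇(q ∧ p) there: 2:F. ✗

{1, 2}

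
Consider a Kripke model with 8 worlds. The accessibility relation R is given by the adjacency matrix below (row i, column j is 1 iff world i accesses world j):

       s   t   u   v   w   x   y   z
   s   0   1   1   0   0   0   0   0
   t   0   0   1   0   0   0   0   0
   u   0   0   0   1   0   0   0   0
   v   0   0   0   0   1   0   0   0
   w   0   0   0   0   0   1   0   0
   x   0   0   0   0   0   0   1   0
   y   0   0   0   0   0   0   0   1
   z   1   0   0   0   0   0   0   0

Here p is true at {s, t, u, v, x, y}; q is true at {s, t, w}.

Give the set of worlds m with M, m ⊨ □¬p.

{v, y}

s: successors {t, u}; ¬p there: t:F, u:F. ✗
t: successors {u}; ¬p there: u:F. ✗
u: successors {v}; ¬p there: v:F. ✗
v: successors {w}; ¬p there: w:T. ✓
w: successors {x}; ¬p there: x:F. ✗
x: successors {y}; ¬p there: y:F. ✗
y: successors {z}; ¬p there: z:T. ✓
z: successors {s}; ¬p there: s:F. ✗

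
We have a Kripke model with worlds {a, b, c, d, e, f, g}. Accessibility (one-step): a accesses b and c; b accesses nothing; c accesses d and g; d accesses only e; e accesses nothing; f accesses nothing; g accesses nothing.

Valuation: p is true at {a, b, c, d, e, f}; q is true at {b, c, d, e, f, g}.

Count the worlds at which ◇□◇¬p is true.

3

a: successors {b, c}; □◇¬p there: b:T, c:F. ✓
b: no successors, so ◇□◇¬p fails. ✗
c: successors {d, g}; □◇¬p there: d:F, g:T. ✓
d: successors {e}; □◇¬p there: e:T. ✓
e: no successors, so ◇□◇¬p fails. ✗
f: no successors, so ◇□◇¬p fails. ✗
g: no successors, so ◇□◇¬p fails. ✗
Satisfying worlds: {a, c, d}.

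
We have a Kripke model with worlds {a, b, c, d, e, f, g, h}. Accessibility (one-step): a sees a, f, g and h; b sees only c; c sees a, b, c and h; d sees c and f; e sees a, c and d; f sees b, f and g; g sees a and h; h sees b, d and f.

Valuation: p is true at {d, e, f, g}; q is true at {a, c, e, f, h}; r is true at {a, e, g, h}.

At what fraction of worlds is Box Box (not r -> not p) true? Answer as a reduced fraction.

1/8

a: successors {a, f, g, h}; Box (not r -> not p) there: a:F, f:F, g:T, h:F. ✗
b: successors {c}; Box (not r -> not p) there: c:T. ✓
c: successors {a, b, c, h}; Box (not r -> not p) there: a:F, b:T, c:T, h:F. ✗
d: successors {c, f}; Box (not r -> not p) there: c:T, f:F. ✗
e: successors {a, c, d}; Box (not r -> not p) there: a:F, c:T, d:F. ✗
f: successors {b, f, g}; Box (not r -> not p) there: b:T, f:F, g:T. ✗
g: successors {a, h}; Box (not r -> not p) there: a:F, h:F. ✗
h: successors {b, d, f}; Box (not r -> not p) there: b:T, d:F, f:F. ✗
That's 1 of 8 worlds, so 1/8.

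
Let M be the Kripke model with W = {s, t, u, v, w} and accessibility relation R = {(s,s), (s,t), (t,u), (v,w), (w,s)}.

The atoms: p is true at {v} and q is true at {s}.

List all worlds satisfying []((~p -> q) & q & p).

{u}

s: successors {s, t}; (~p -> q) & q & p there: s:F, t:F. ✗
t: successors {u}; (~p -> q) & q & p there: u:F. ✗
u: no successors, so []((~p -> q) & q & p) holds vacuously. ✓
v: successors {w}; (~p -> q) & q & p there: w:F. ✗
w: successors {s}; (~p -> q) & q & p there: s:F. ✗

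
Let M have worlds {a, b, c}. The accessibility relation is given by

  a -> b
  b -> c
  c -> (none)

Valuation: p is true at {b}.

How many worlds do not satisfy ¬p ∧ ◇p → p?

1

a: ¬p ∧ ◇p is T, p is F. ✗
b: ¬p ∧ ◇p is F, p is T. ✓
c: ¬p ∧ ◇p is F, p is F. ✓
Satisfying worlds: {b, c}.
So ¬p ∧ ◇p → p fails at the other 1 world.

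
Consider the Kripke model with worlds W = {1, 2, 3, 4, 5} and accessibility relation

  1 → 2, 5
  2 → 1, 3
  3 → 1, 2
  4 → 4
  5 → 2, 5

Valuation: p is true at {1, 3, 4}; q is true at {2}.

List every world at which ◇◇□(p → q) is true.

1: successors {2, 5}; ◇□(p → q) there: 2:T, 5:T. ✓
2: successors {1, 3}; ◇□(p → q) there: 1:T, 3:T. ✓
3: successors {1, 2}; ◇□(p → q) there: 1:T, 2:T. ✓
4: successors {4}; ◇□(p → q) there: 4:F. ✗
5: successors {2, 5}; ◇□(p → q) there: 2:T, 5:T. ✓

{1, 2, 3, 5}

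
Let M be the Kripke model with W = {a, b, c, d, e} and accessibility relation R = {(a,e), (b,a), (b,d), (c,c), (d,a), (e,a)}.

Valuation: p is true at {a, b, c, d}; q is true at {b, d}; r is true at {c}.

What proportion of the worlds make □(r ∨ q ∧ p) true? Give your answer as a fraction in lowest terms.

a: successors {e}; r ∨ q ∧ p there: e:F. ✗
b: successors {a, d}; r ∨ q ∧ p there: a:F, d:T. ✗
c: successors {c}; r ∨ q ∧ p there: c:T. ✓
d: successors {a}; r ∨ q ∧ p there: a:F. ✗
e: successors {a}; r ∨ q ∧ p there: a:F. ✗
That's 1 of 5 worlds, so 1/5.

1/5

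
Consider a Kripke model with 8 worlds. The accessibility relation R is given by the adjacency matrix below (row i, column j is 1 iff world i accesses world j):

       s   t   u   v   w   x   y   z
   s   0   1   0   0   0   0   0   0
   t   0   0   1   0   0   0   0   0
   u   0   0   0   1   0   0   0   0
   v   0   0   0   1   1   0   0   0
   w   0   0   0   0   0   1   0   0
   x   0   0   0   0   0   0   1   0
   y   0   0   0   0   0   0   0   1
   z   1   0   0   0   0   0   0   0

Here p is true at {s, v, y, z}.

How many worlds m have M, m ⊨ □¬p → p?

6

s: □¬p is T, p is T. ✓
t: □¬p is T, p is F. ✗
u: □¬p is F, p is F. ✓
v: □¬p is F, p is T. ✓
w: □¬p is T, p is F. ✗
x: □¬p is F, p is F. ✓
y: □¬p is F, p is T. ✓
z: □¬p is F, p is T. ✓
Satisfying worlds: {s, u, v, x, y, z}.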